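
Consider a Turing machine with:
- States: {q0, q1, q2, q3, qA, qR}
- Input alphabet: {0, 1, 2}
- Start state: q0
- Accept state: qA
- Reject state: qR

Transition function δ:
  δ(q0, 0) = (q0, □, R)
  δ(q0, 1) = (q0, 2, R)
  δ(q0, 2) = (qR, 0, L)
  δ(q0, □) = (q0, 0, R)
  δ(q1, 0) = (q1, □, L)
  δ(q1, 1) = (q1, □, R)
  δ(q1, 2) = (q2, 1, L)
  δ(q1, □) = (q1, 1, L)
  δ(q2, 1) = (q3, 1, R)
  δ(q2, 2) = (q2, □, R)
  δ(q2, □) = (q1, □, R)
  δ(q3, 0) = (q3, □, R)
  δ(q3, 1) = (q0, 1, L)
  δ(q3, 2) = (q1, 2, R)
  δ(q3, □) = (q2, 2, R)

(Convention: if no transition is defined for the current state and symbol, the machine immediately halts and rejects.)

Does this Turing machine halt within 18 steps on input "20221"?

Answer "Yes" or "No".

Execution trace:
Initial: [q0]20221
Step 1: δ(q0, 2) = (qR, 0, L) → [qR]□00221

The machine reaches the reject state qR and halts.
The machine halted after 1 step (within the 18-step bound).

Answer: Yes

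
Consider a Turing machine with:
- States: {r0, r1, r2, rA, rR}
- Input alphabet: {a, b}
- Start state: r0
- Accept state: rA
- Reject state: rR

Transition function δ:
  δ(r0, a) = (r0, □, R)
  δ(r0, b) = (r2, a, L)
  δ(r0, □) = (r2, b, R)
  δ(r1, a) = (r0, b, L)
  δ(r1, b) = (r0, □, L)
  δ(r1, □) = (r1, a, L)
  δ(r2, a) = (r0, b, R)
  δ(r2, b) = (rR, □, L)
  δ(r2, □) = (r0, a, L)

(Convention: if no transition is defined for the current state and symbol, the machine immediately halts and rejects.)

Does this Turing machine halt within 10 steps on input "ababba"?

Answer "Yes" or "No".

Execution trace:
Initial: [r0]ababba
Step 1: δ(r0, a) = (r0, □, R) → □[r0]babba
Step 2: δ(r0, b) = (r2, a, L) → [r2]□aabba
Step 3: δ(r2, □) = (r0, a, L) → [r0]□aaabba
Step 4: δ(r0, □) = (r2, b, R) → b[r2]aaabba
Step 5: δ(r2, a) = (r0, b, R) → bb[r0]aabba
Step 6: δ(r0, a) = (r0, □, R) → bb□[r0]abba
Step 7: δ(r0, a) = (r0, □, R) → bb□□[r0]bba
Step 8: δ(r0, b) = (r2, a, L) → bb□[r2]□aba
Step 9: δ(r2, □) = (r0, a, L) → bb[r0]□aaba
Step 10: δ(r0, □) = (r2, b, R) → bbb[r2]aaba

The machine has not reached a halting state after 10 steps.
The machine did not halt within the 10-step bound.

Answer: No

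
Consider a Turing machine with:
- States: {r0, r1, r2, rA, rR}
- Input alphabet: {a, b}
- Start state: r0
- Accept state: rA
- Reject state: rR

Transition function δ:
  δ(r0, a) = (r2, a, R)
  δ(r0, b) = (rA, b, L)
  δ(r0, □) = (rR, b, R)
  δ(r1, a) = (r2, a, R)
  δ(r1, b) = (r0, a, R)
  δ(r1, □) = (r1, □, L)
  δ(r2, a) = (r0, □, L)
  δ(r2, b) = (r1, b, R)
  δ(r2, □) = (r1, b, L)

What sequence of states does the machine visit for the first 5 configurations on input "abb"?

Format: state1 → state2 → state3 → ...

Execution trace:
Initial: [r0]abb
Step 1: δ(r0, a) = (r2, a, R) → a[r2]bb
Step 2: δ(r2, b) = (r1, b, R) → ab[r1]b
Step 3: δ(r1, b) = (r0, a, R) → aba[r0]□
Step 4: δ(r0, □) = (rR, b, R) → abab[rR]□

The machine reaches the reject state rR and halts.

State sequence: r0 → r2 → r1 → r0 → rR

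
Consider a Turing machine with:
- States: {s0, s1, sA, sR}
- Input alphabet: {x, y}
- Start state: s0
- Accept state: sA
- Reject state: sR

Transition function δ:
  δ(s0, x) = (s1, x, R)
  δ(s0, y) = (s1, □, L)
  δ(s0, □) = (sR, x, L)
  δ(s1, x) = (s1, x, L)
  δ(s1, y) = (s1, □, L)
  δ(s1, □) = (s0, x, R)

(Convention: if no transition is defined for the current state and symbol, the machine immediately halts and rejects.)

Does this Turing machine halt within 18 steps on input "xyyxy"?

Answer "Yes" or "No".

Execution trace:
Initial: [s0]xyyxy
Step 1: δ(s0, x) = (s1, x, R) → x[s1]yyxy
Step 2: δ(s1, y) = (s1, □, L) → [s1]x□yxy
Step 3: δ(s1, x) = (s1, x, L) → [s1]□x□yxy
Step 4: δ(s1, □) = (s0, x, R) → x[s0]x□yxy
Step 5: δ(s0, x) = (s1, x, R) → xx[s1]□yxy
Step 6: δ(s1, □) = (s0, x, R) → xxx[s0]yxy
Step 7: δ(s0, y) = (s1, □, L) → xx[s1]x□xy
Step 8: δ(s1, x) = (s1, x, L) → x[s1]xx□xy
Step 9: δ(s1, x) = (s1, x, L) → [s1]xxx□xy
Step 10: δ(s1, x) = (s1, x, L) → [s1]□xxx□xy
Step 11: δ(s1, □) = (s0, x, R) → x[s0]xxx□xy
Step 12: δ(s0, x) = (s1, x, R) → xx[s1]xx□xy
Step 13: δ(s1, x) = (s1, x, L) → x[s1]xxx□xy
Step 14: δ(s1, x) = (s1, x, L) → [s1]xxxx□xy
Step 15: δ(s1, x) = (s1, x, L) → [s1]□xxxx□xy
Step 16: δ(s1, □) = (s0, x, R) → x[s0]xxxx□xy
Step 17: δ(s0, x) = (s1, x, R) → xx[s1]xxx□xy
Step 18: δ(s1, x) = (s1, x, L) → x[s1]xxxx□xy

The machine has not reached a halting state after 18 steps.
The machine did not halt within the 18-step bound.

Answer: No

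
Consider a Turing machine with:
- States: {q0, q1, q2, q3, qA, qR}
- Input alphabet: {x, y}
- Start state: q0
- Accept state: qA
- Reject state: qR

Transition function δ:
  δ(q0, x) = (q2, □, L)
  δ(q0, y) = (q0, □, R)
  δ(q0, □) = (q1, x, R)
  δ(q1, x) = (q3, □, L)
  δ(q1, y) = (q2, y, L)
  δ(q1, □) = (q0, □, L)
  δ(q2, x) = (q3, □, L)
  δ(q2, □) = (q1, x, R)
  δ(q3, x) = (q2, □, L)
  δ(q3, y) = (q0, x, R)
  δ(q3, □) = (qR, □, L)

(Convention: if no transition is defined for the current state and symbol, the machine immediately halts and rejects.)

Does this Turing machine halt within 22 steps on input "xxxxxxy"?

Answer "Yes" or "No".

Execution trace:
Initial: [q0]xxxxxxy
Step 1: δ(q0, x) = (q2, □, L) → [q2]□□xxxxxy
Step 2: δ(q2, □) = (q1, x, R) → x[q1]□xxxxxy
Step 3: δ(q1, □) = (q0, □, L) → [q0]x□xxxxxy
Step 4: δ(q0, x) = (q2, □, L) → [q2]□□□xxxxxy
Step 5: δ(q2, □) = (q1, x, R) → x[q1]□□xxxxxy
Step 6: δ(q1, □) = (q0, □, L) → [q0]x□□xxxxxy
Step 7: δ(q0, x) = (q2, □, L) → [q2]□□□□xxxxxy
Step 8: δ(q2, □) = (q1, x, R) → x[q1]□□□xxxxxy
Step 9: δ(q1, □) = (q0, □, L) → [q0]x□□□xxxxxy
Step 10: δ(q0, x) = (q2, □, L) → [q2]□□□□□xxxxxy
Step 11: δ(q2, □) = (q1, x, R) → x[q1]□□□□xxxxxy
Step 12: δ(q1, □) = (q0, □, L) → [q0]x□□□□xxxxxy
Step 13: δ(q0, x) = (q2, □, L) → [q2]□□□□□□xxxxxy
Step 14: δ(q2, □) = (q1, x, R) → x[q1]□□□□□xxxxxy
Step 15: δ(q1, □) = (q0, □, L) → [q0]x□□□□□xxxxxy
Step 16: δ(q0, x) = (q2, □, L) → [q2]□□□□□□□xxxxxy
Step 17: δ(q2, □) = (q1, x, R) → x[q1]□□□□□□xxxxxy
Step 18: δ(q1, □) = (q0, □, L) → [q0]x□□□□□□xxxxxy
Step 19: δ(q0, x) = (q2, □, L) → [q2]□□□□□□□□xxxxxy
Step 20: δ(q2, □) = (q1, x, R) → x[q1]□□□□□□□xxxxxy
Step 21: δ(q1, □) = (q0, □, L) → [q0]x□□□□□□□xxxxxy
Step 22: δ(q0, x) = (q2, □, L) → [q2]□□□□□□□□□xxxxxy

The machine has not reached a halting state after 22 steps.
The machine did not halt within the 22-step bound.

Answer: No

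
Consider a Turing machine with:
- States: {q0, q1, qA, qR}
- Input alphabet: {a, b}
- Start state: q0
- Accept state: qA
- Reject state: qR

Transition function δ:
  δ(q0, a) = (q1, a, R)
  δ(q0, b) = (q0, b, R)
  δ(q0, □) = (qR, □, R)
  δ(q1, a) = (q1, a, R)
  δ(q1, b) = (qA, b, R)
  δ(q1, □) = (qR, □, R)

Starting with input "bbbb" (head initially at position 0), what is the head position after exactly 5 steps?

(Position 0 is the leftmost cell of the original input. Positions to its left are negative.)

Execution trace (head position shown):
Step 0: [q0]bbbb  (head at position 0)
Step 1: move right → b[q0]bbb  (head at position 1)
Step 2: move right → bb[q0]bb  (head at position 2)
Step 3: move right → bbb[q0]b  (head at position 3)
Step 4: move right → bbbb[q0]□  (head at position 4)
Step 5: move right → bbbb□[qR]□  (head at position 5)

After 5 steps, the head is at position 5.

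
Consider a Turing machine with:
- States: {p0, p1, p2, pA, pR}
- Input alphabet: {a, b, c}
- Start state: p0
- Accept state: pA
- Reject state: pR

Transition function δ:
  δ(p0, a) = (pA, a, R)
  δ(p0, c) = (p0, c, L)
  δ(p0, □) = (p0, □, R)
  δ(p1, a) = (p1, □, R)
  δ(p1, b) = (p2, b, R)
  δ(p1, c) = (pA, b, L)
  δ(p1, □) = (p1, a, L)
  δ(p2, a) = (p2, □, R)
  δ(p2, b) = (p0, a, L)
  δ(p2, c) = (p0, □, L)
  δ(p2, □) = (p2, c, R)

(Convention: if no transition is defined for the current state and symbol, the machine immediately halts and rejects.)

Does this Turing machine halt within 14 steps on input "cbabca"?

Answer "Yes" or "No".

Execution trace:
Initial: [p0]cbabca
Step 1: δ(p0, c) = (p0, c, L) → [p0]□cbabca
Step 2: δ(p0, □) = (p0, □, R) → □[p0]cbabca
Step 3: δ(p0, c) = (p0, c, L) → [p0]□cbabca
Step 4: δ(p0, □) = (p0, □, R) → □[p0]cbabca
Step 5: δ(p0, c) = (p0, c, L) → [p0]□cbabca
Step 6: δ(p0, □) = (p0, □, R) → □[p0]cbabca
Step 7: δ(p0, c) = (p0, c, L) → [p0]□cbabca
Step 8: δ(p0, □) = (p0, □, R) → □[p0]cbabca
Step 9: δ(p0, c) = (p0, c, L) → [p0]□cbabca
Step 10: δ(p0, □) = (p0, □, R) → □[p0]cbabca
Step 11: δ(p0, c) = (p0, c, L) → [p0]□cbabca
Step 12: δ(p0, □) = (p0, □, R) → □[p0]cbabca
Step 13: δ(p0, c) = (p0, c, L) → [p0]□cbabca
Step 14: δ(p0, □) = (p0, □, R) → □[p0]cbabca

The machine has not reached a halting state after 14 steps.
The machine did not halt within the 14-step bound.

Answer: No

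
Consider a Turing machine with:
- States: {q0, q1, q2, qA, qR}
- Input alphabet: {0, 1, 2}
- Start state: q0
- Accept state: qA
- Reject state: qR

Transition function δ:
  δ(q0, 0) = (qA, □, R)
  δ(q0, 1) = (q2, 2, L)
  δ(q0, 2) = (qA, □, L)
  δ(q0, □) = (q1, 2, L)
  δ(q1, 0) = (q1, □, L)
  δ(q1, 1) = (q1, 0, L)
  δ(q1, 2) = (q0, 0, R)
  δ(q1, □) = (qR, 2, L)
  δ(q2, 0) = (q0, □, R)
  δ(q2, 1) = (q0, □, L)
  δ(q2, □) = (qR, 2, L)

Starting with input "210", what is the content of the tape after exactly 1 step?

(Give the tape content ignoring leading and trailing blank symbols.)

Execution trace:
Initial: [q0]210
Step 1: δ(q0, 2) = (qA, □, L) → [qA]□□10

The machine reaches the accept state qA and halts.

After 1 step, the tape (ignoring leading/trailing blanks) is: 10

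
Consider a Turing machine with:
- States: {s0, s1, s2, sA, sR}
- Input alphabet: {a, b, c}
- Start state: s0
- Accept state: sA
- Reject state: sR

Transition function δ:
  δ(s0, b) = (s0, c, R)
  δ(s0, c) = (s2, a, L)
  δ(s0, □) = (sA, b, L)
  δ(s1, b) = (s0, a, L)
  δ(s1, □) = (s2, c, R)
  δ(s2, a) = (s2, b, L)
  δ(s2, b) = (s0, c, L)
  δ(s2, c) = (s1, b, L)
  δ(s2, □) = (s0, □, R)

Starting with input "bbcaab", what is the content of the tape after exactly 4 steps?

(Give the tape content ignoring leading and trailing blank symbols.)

Execution trace:
Initial: [s0]bbcaab
Step 1: δ(s0, b) = (s0, c, R) → c[s0]bcaab
Step 2: δ(s0, b) = (s0, c, R) → cc[s0]caab
Step 3: δ(s0, c) = (s2, a, L) → c[s2]caaab
Step 4: δ(s2, c) = (s1, b, L) → [s1]cbaaab

No transition is defined for δ(s1, c). By convention the machine halts and rejects.

After 4 steps, the tape (ignoring leading/trailing blanks) is: cbaaab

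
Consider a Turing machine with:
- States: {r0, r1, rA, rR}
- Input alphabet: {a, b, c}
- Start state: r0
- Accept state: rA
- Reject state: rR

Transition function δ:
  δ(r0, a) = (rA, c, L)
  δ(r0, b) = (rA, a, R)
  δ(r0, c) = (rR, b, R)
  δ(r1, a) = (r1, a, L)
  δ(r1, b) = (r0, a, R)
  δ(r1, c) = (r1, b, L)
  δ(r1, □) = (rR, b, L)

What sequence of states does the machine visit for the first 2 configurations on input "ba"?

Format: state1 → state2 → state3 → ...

Execution trace:
Initial: [r0]ba
Step 1: δ(r0, b) = (rA, a, R) → a[rA]a

The machine reaches the accept state rA and halts.

State sequence: r0 → rA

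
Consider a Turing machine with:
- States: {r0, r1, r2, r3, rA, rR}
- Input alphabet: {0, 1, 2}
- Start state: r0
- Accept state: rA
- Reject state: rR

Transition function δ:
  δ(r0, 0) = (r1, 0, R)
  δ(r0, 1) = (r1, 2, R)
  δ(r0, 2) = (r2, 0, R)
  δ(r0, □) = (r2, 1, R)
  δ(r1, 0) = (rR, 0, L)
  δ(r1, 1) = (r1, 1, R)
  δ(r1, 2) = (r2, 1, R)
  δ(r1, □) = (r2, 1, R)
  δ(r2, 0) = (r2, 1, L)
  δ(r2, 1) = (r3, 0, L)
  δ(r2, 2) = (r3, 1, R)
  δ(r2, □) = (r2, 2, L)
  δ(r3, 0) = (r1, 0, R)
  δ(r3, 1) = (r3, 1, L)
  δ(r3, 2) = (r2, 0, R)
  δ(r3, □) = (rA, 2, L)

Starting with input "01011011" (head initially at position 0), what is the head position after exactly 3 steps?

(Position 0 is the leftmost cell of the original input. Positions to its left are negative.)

Execution trace (head position shown):
Step 0: [r0]01011011  (head at position 0)
Step 1: move right → 0[r1]1011011  (head at position 1)
Step 2: move right → 01[r1]011011  (head at position 2)
Step 3: move left → 0[rR]1011011  (head at position 1)

After 3 steps, the head is at position 1.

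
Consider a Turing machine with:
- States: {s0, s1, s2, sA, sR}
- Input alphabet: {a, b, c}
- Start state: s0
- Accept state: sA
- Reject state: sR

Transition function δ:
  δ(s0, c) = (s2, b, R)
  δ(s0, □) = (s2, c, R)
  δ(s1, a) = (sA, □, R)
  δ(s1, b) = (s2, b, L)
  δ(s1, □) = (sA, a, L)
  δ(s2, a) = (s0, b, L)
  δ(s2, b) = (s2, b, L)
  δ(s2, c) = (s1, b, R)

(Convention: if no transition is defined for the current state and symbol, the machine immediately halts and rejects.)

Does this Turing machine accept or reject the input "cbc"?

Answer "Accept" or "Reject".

Execution trace:
Initial: [s0]cbc
Step 1: δ(s0, c) = (s2, b, R) → b[s2]bc
Step 2: δ(s2, b) = (s2, b, L) → [s2]bbc
Step 3: δ(s2, b) = (s2, b, L) → [s2]□bbc

No transition is defined for δ(s2, □). By convention the machine halts and rejects.

Answer: Reject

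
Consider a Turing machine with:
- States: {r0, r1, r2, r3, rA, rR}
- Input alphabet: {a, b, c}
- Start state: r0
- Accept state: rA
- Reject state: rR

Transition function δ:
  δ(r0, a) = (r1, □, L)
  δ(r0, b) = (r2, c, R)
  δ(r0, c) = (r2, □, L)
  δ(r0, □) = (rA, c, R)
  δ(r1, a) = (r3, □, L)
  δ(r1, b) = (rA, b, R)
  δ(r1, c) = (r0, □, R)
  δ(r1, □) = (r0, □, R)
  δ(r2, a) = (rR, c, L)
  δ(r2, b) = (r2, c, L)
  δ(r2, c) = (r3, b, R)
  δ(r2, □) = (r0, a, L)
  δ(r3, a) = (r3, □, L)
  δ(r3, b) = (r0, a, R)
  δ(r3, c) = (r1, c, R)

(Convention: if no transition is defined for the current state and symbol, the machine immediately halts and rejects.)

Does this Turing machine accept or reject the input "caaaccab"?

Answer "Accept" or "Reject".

Execution trace:
Initial: [r0]caaaccab
Step 1: δ(r0, c) = (r2, □, L) → [r2]□□aaaccab
Step 2: δ(r2, □) = (r0, a, L) → [r0]□a□aaaccab
Step 3: δ(r0, □) = (rA, c, R) → c[rA]a□aaaccab

The machine reaches the accept state rA and halts.

Answer: Accept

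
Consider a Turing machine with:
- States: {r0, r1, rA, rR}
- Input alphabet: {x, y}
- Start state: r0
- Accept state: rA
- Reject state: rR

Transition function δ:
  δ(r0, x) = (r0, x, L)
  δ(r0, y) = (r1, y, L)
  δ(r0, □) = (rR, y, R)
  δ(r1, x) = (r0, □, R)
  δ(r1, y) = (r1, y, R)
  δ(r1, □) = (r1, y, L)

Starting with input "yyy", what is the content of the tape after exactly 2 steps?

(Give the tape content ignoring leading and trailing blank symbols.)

Execution trace:
Initial: [r0]yyy
Step 1: δ(r0, y) = (r1, y, L) → [r1]□yyy
Step 2: δ(r1, □) = (r1, y, L) → [r1]□yyyy

After 2 steps, the tape (ignoring leading/trailing blanks) is: yyyy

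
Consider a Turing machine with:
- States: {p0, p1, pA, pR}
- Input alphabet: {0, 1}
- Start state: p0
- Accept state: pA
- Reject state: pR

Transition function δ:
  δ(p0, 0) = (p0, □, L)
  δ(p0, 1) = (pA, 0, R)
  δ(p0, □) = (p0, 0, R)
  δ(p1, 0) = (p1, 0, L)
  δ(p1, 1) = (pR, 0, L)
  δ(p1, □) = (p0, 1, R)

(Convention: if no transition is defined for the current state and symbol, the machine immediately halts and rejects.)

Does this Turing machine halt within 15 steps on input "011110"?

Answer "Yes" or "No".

Execution trace:
Initial: [p0]011110
Step 1: δ(p0, 0) = (p0, □, L) → [p0]□□11110
Step 2: δ(p0, □) = (p0, 0, R) → 0[p0]□11110
Step 3: δ(p0, □) = (p0, 0, R) → 00[p0]11110
Step 4: δ(p0, 1) = (pA, 0, R) → 000[pA]1110

The machine reaches the accept state pA and halts.
The machine halted after 4 steps (within the 15-step bound).

Answer: Yes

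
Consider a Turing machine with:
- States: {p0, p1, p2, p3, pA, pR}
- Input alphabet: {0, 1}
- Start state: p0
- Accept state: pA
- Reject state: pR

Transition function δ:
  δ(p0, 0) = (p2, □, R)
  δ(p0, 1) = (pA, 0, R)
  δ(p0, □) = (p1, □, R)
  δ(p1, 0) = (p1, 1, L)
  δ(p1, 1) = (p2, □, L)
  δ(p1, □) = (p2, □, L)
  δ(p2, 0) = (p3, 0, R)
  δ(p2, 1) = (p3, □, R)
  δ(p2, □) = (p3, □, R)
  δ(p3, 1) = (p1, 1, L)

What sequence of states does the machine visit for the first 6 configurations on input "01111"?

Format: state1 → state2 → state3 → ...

Execution trace:
Initial: [p0]01111
Step 1: δ(p0, 0) = (p2, □, R) → □[p2]1111
Step 2: δ(p2, 1) = (p3, □, R) → □□[p3]111
Step 3: δ(p3, 1) = (p1, 1, L) → □[p1]□111
Step 4: δ(p1, □) = (p2, □, L) → [p2]□□111
Step 5: δ(p2, □) = (p3, □, R) → □[p3]□111

No transition is defined for δ(p3, □). By convention the machine halts and rejects.

State sequence: p0 → p2 → p3 → p1 → p2 → p3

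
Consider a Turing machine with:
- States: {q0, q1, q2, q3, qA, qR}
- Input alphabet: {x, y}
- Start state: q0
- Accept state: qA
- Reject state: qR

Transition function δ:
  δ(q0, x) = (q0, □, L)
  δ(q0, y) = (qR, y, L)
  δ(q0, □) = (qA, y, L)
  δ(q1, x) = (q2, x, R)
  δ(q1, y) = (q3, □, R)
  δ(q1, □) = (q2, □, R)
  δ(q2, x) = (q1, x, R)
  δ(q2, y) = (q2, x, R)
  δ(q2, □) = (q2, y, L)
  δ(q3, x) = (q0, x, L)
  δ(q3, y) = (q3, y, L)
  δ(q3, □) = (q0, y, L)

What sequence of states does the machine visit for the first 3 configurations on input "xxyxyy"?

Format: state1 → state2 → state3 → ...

Execution trace:
Initial: [q0]xxyxyy
Step 1: δ(q0, x) = (q0, □, L) → [q0]□□xyxyy
Step 2: δ(q0, □) = (qA, y, L) → [qA]□y□xyxyy

The machine reaches the accept state qA and halts.

State sequence: q0 → q0 → qA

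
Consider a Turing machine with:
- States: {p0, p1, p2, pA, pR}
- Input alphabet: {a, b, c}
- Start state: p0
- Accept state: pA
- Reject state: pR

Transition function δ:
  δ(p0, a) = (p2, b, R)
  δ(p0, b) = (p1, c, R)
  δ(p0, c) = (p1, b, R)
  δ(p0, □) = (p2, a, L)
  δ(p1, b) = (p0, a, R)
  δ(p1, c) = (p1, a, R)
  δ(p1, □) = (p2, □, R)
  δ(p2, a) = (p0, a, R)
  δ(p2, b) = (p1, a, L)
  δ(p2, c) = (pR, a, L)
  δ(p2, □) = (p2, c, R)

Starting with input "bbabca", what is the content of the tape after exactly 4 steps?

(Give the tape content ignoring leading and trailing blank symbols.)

Execution trace:
Initial: [p0]bbabca
Step 1: δ(p0, b) = (p1, c, R) → c[p1]babca
Step 2: δ(p1, b) = (p0, a, R) → ca[p0]abca
Step 3: δ(p0, a) = (p2, b, R) → cab[p2]bca
Step 4: δ(p2, b) = (p1, a, L) → ca[p1]baca

After 4 steps, the tape (ignoring leading/trailing blanks) is: cabaca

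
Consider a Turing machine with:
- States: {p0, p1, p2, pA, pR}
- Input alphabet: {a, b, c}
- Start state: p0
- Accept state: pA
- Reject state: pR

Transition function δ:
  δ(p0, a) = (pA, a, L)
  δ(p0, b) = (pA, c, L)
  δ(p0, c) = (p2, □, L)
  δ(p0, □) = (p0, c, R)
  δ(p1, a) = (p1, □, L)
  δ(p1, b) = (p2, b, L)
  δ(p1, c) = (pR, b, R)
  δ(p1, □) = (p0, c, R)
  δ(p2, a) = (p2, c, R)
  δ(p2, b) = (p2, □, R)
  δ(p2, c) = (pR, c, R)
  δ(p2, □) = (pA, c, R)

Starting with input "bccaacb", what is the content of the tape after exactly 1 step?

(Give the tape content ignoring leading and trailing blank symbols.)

Execution trace:
Initial: [p0]bccaacb
Step 1: δ(p0, b) = (pA, c, L) → [pA]□cccaacb

The machine reaches the accept state pA and halts.

After 1 step, the tape (ignoring leading/trailing blanks) is: cccaacb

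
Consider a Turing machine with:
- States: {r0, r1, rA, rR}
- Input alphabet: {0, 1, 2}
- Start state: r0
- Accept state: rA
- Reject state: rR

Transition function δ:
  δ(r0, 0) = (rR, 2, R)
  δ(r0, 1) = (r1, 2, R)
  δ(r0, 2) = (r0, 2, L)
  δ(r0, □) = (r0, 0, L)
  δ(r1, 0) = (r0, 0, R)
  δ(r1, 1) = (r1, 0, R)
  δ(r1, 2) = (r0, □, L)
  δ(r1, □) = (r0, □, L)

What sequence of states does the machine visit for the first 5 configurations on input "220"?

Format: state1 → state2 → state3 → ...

Execution trace:
Initial: [r0]220
Step 1: δ(r0, 2) = (r0, 2, L) → [r0]□220
Step 2: δ(r0, □) = (r0, 0, L) → [r0]□0220
Step 3: δ(r0, □) = (r0, 0, L) → [r0]□00220
Step 4: δ(r0, □) = (r0, 0, L) → [r0]□000220

State sequence: r0 → r0 → r0 → r0 → r0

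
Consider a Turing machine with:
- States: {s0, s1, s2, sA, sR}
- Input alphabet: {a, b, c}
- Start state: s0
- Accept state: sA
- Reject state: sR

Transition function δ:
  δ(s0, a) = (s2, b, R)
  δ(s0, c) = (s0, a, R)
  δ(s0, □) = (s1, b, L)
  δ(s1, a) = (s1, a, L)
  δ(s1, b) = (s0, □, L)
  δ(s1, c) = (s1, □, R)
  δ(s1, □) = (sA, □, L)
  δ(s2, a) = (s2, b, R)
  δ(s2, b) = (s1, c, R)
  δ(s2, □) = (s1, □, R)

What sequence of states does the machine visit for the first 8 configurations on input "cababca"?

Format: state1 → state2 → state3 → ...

Execution trace:
Initial: [s0]cababca
Step 1: δ(s0, c) = (s0, a, R) → a[s0]ababca
Step 2: δ(s0, a) = (s2, b, R) → ab[s2]babca
Step 3: δ(s2, b) = (s1, c, R) → abc[s1]abca
Step 4: δ(s1, a) = (s1, a, L) → ab[s1]cabca
Step 5: δ(s1, c) = (s1, □, R) → ab□[s1]abca
Step 6: δ(s1, a) = (s1, a, L) → ab[s1]□abca
Step 7: δ(s1, □) = (sA, □, L) → a[sA]b□abca

The machine reaches the accept state sA and halts.

State sequence: s0 → s0 → s2 → s1 → s1 → s1 → s1 → sA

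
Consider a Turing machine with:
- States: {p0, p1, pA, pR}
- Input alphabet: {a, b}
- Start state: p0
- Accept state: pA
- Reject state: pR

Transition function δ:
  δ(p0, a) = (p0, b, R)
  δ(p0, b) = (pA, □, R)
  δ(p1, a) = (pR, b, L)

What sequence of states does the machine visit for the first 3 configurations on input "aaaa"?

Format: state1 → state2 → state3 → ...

Execution trace:
Initial: [p0]aaaa
Step 1: δ(p0, a) = (p0, b, R) → b[p0]aaa
Step 2: δ(p0, a) = (p0, b, R) → bb[p0]aa

State sequence: p0 → p0 → p0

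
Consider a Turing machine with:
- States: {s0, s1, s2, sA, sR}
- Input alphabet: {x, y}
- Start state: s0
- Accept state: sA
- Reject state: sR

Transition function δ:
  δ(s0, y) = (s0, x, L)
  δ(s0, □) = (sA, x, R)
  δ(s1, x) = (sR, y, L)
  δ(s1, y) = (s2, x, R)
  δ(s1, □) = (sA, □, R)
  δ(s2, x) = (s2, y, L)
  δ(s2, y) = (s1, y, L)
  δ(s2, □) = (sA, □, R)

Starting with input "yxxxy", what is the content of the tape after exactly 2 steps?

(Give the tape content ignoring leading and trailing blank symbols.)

Execution trace:
Initial: [s0]yxxxy
Step 1: δ(s0, y) = (s0, x, L) → [s0]□xxxxy
Step 2: δ(s0, □) = (sA, x, R) → x[sA]xxxxy

The machine reaches the accept state sA and halts.

After 2 steps, the tape (ignoring leading/trailing blanks) is: xxxxxy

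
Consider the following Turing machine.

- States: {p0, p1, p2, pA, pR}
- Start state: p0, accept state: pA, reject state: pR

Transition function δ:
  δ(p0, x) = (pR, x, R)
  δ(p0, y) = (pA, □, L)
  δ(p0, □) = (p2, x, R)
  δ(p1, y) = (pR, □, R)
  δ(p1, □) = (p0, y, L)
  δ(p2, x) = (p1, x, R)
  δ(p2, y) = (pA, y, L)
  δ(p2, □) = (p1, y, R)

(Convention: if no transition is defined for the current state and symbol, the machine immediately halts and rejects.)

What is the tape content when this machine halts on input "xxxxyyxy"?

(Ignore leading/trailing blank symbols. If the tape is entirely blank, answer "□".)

Execution trace:
Initial: [p0]xxxxyyxy
Step 1: δ(p0, x) = (pR, x, R) → x[pR]xxxyyxy

The machine reaches the reject state pR and halts.

Final tape (ignoring leading/trailing blanks): xxxxyyxy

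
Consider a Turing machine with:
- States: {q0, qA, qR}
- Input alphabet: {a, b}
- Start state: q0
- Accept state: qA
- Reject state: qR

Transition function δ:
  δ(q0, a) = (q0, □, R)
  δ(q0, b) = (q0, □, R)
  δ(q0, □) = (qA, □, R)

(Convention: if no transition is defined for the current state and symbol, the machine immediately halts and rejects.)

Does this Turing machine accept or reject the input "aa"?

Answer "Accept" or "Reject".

Execution trace:
Initial: [q0]aa
Step 1: δ(q0, a) = (q0, □, R) → □[q0]a
Step 2: δ(q0, a) = (q0, □, R) → □□[q0]□
Step 3: δ(q0, □) = (qA, □, R) → □□□[qA]□

The machine reaches the accept state qA and halts.

Answer: Accept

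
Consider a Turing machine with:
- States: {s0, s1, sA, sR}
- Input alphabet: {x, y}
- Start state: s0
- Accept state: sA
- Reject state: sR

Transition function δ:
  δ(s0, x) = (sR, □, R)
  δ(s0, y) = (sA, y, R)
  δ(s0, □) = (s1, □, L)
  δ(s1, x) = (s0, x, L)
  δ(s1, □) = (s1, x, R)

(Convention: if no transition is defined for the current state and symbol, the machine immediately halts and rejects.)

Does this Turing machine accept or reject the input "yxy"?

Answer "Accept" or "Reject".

Execution trace:
Initial: [s0]yxy
Step 1: δ(s0, y) = (sA, y, R) → y[sA]xy

The machine reaches the accept state sA and halts.

Answer: Accept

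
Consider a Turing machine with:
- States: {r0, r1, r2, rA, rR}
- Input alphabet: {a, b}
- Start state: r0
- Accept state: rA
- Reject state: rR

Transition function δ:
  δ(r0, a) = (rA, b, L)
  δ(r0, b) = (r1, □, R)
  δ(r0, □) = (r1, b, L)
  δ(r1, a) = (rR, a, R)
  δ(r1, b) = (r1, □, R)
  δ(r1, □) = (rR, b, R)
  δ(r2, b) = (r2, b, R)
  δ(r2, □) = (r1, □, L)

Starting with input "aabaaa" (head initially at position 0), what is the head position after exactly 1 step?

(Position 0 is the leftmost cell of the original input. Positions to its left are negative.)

Execution trace (head position shown):
Step 0: [r0]aabaaa  (head at position 0)
Step 1: move left → [rA]□babaaa  (head at position -1)

After 1 step, the head is at position -1.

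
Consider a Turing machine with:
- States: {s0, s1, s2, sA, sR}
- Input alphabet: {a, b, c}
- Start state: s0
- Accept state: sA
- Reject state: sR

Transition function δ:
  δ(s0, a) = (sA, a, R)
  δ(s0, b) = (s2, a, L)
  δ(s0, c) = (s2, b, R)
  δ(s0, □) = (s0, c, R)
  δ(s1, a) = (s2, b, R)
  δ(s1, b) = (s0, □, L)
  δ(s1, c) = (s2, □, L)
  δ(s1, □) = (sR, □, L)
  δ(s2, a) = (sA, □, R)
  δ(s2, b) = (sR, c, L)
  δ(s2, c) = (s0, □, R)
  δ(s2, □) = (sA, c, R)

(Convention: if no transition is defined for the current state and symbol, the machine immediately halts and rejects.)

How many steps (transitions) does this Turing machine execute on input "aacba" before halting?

Execution trace:
Initial: [s0]aacba
Step 1: δ(s0, a) = (sA, a, R) → a[sA]acba

The machine reaches the accept state sA and halts.

The machine executed 1 step before halting.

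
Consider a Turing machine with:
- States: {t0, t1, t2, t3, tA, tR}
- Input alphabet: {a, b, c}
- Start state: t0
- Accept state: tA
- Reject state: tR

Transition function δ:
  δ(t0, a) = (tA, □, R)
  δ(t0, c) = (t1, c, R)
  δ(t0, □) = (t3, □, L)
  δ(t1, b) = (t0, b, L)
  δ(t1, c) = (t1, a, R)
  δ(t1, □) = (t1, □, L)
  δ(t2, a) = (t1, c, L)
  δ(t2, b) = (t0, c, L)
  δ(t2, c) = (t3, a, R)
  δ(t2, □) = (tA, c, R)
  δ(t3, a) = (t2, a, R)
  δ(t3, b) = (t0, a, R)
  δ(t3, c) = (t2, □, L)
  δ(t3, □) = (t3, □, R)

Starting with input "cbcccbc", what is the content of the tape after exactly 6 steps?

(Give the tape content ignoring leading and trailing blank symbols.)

Execution trace:
Initial: [t0]cbcccbc
Step 1: δ(t0, c) = (t1, c, R) → c[t1]bcccbc
Step 2: δ(t1, b) = (t0, b, L) → [t0]cbcccbc
Step 3: δ(t0, c) = (t1, c, R) → c[t1]bcccbc
Step 4: δ(t1, b) = (t0, b, L) → [t0]cbcccbc
Step 5: δ(t0, c) = (t1, c, R) → c[t1]bcccbc
Step 6: δ(t1, b) = (t0, b, L) → [t0]cbcccbc

After 6 steps, the tape (ignoring leading/trailing blanks) is: cbcccbc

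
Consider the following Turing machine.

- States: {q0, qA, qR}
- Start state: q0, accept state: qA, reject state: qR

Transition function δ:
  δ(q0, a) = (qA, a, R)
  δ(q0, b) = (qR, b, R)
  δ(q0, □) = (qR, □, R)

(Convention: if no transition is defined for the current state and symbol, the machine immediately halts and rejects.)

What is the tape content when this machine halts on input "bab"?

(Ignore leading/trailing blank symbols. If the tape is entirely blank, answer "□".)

Execution trace:
Initial: [q0]bab
Step 1: δ(q0, b) = (qR, b, R) → b[qR]ab

The machine reaches the reject state qR and halts.

Final tape (ignoring leading/trailing blanks): bab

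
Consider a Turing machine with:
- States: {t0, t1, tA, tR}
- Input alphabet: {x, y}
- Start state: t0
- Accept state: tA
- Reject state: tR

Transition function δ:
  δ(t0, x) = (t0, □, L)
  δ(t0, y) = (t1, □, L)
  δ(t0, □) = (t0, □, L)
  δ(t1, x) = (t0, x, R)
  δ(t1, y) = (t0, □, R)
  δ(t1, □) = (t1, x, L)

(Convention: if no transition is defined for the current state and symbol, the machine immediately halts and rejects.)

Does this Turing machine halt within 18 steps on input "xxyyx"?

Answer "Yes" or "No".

Execution trace:
Initial: [t0]xxyyx
Step 1: δ(t0, x) = (t0, □, L) → [t0]□□xyyx
Step 2: δ(t0, □) = (t0, □, L) → [t0]□□□xyyx
Step 3: δ(t0, □) = (t0, □, L) → [t0]□□□□xyyx
Step 4: δ(t0, □) = (t0, □, L) → [t0]□□□□□xyyx
Step 5: δ(t0, □) = (t0, □, L) → [t0]□□□□□□xyyx
Step 6: δ(t0, □) = (t0, □, L) → [t0]□□□□□□□xyyx
Step 7: δ(t0, □) = (t0, □, L) → [t0]□□□□□□□□xyyx
Step 8: δ(t0, □) = (t0, □, L) → [t0]□□□□□□□□□xyyx
Step 9: δ(t0, □) = (t0, □, L) → [t0]□□□□□□□□□□xyyx
Step 10: δ(t0, □) = (t0, □, L) → [t0]□□□□□□□□□□□xyyx
Step 11: δ(t0, □) = (t0, □, L) → [t0]□□□□□□□□□□□□xyyx
Step 12: δ(t0, □) = (t0, □, L) → [t0]□□□□□□□□□□□□□xyyx
Step 13: δ(t0, □) = (t0, □, L) → [t0]□□□□□□□□□□□□□□xyyx
Step 14: δ(t0, □) = (t0, □, L) → [t0]□□□□□□□□□□□□□□□xyyx
Step 15: δ(t0, □) = (t0, □, L) → [t0]□□□□□□□□□□□□□□□□xyyx
Step 16: δ(t0, □) = (t0, □, L) → [t0]□□□□□□□□□□□□□□□□□xyyx
Step 17: δ(t0, □) = (t0, □, L) → [t0]□□□□□□□□□□□□□□□□□□xyyx
Step 18: δ(t0, □) = (t0, □, L) → [t0]□□□□□□□□□□□□□□□□□□□xyyx

The machine has not reached a halting state after 18 steps.
The machine did not halt within the 18-step bound.

Answer: No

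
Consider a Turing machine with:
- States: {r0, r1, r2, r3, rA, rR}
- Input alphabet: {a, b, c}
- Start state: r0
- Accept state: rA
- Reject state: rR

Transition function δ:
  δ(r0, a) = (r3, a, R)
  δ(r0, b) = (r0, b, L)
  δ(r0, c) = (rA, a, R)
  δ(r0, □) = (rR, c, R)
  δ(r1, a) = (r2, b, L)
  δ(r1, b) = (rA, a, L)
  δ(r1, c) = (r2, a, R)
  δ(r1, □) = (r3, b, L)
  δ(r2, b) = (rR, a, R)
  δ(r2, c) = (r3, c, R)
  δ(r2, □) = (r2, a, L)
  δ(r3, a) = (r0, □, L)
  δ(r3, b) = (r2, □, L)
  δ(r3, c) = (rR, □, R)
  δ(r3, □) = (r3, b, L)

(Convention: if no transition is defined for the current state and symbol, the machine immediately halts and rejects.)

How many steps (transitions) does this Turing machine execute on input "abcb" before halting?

Execution trace:
Initial: [r0]abcb
Step 1: δ(r0, a) = (r3, a, R) → a[r3]bcb
Step 2: δ(r3, b) = (r2, □, L) → [r2]a□cb

No transition is defined for δ(r2, a). By convention the machine halts and rejects.

The machine executed 2 steps before halting.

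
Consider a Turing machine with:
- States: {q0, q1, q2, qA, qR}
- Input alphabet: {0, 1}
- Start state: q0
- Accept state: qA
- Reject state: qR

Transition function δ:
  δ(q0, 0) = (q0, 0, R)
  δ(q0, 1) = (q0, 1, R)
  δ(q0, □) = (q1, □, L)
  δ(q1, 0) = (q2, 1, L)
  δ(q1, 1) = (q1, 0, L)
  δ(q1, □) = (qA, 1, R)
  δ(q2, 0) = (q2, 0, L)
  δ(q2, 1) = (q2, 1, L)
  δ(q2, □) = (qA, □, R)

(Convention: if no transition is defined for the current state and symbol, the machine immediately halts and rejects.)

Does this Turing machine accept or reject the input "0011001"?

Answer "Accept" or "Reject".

Execution trace:
Initial: [q0]0011001
Step 1: δ(q0, 0) = (q0, 0, R) → 0[q0]011001
Step 2: δ(q0, 0) = (q0, 0, R) → 00[q0]11001
Step 3: δ(q0, 1) = (q0, 1, R) → 001[q0]1001
Step 4: δ(q0, 1) = (q0, 1, R) → 0011[q0]001
Step 5: δ(q0, 0) = (q0, 0, R) → 00110[q0]01
Step 6: δ(q0, 0) = (q0, 0, R) → 001100[q0]1
Step 7: δ(q0, 1) = (q0, 1, R) → 0011001[q0]□
Step 8: δ(q0, □) = (q1, □, L) → 001100[q1]1□
Step 9: δ(q1, 1) = (q1, 0, L) → 00110[q1]00□
Step 10: δ(q1, 0) = (q2, 1, L) → 0011[q2]010□
Step 11: δ(q2, 0) = (q2, 0, L) → 001[q2]1010□
Step 12: δ(q2, 1) = (q2, 1, L) → 00[q2]11010□
Step 13: δ(q2, 1) = (q2, 1, L) → 0[q2]011010□
Step 14: δ(q2, 0) = (q2, 0, L) → [q2]0011010□
Step 15: δ(q2, 0) = (q2, 0, L) → [q2]□0011010□
Step 16: δ(q2, □) = (qA, □, R) → □[qA]0011010□

The machine reaches the accept state qA and halts.

Answer: Accept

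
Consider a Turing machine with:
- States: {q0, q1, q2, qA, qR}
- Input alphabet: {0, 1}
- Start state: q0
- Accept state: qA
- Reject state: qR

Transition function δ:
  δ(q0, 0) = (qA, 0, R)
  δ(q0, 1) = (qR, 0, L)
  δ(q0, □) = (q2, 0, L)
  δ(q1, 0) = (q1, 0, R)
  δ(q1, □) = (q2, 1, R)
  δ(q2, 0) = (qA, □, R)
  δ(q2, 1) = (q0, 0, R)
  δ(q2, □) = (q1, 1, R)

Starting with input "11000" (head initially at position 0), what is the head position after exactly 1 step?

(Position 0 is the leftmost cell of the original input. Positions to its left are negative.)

Execution trace (head position shown):
Step 0: [q0]11000  (head at position 0)
Step 1: move left → [qR]□01000  (head at position -1)

After 1 step, the head is at position -1.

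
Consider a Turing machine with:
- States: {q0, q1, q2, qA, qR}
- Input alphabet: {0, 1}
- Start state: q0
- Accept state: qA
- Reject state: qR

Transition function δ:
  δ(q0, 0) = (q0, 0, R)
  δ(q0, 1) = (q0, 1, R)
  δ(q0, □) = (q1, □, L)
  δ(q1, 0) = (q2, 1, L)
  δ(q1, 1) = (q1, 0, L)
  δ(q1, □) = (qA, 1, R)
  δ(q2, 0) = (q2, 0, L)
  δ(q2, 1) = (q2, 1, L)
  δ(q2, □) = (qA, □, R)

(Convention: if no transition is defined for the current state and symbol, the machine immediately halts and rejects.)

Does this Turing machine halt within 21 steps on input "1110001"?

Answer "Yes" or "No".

Execution trace:
Initial: [q0]1110001
Step 1: δ(q0, 1) = (q0, 1, R) → 1[q0]110001
Step 2: δ(q0, 1) = (q0, 1, R) → 11[q0]10001
Step 3: δ(q0, 1) = (q0, 1, R) → 111[q0]0001
Step 4: δ(q0, 0) = (q0, 0, R) → 1110[q0]001
Step 5: δ(q0, 0) = (q0, 0, R) → 11100[q0]01
Step 6: δ(q0, 0) = (q0, 0, R) → 111000[q0]1
Step 7: δ(q0, 1) = (q0, 1, R) → 1110001[q0]□
Step 8: δ(q0, □) = (q1, □, L) → 111000[q1]1□
Step 9: δ(q1, 1) = (q1, 0, L) → 11100[q1]00□
Step 10: δ(q1, 0) = (q2, 1, L) → 1110[q2]010□
Step 11: δ(q2, 0) = (q2, 0, L) → 111[q2]0010□
Step 12: δ(q2, 0) = (q2, 0, L) → 11[q2]10010□
Step 13: δ(q2, 1) = (q2, 1, L) → 1[q2]110010□
Step 14: δ(q2, 1) = (q2, 1, L) → [q2]1110010□
Step 15: δ(q2, 1) = (q2, 1, L) → [q2]□1110010□
Step 16: δ(q2, □) = (qA, □, R) → □[qA]1110010□

The machine reaches the accept state qA and halts.
The machine halted after 16 steps (within the 21-step bound).

Answer: Yes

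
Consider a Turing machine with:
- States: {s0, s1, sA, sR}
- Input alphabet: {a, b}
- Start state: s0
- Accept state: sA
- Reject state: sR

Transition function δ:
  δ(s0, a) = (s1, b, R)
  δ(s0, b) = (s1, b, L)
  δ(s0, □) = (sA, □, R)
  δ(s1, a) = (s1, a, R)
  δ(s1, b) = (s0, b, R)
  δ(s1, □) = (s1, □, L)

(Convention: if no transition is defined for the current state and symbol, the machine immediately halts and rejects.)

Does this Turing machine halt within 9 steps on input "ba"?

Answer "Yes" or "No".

Execution trace:
Initial: [s0]ba
Step 1: δ(s0, b) = (s1, b, L) → [s1]□ba
Step 2: δ(s1, □) = (s1, □, L) → [s1]□□ba
Step 3: δ(s1, □) = (s1, □, L) → [s1]□□□ba
Step 4: δ(s1, □) = (s1, □, L) → [s1]□□□□ba
Step 5: δ(s1, □) = (s1, □, L) → [s1]□□□□□ba
Step 6: δ(s1, □) = (s1, □, L) → [s1]□□□□□□ba
Step 7: δ(s1, □) = (s1, □, L) → [s1]□□□□□□□ba
Step 8: δ(s1, □) = (s1, □, L) → [s1]□□□□□□□□ba
Step 9: δ(s1, □) = (s1, □, L) → [s1]□□□□□□□□□ba

The machine has not reached a halting state after 9 steps.
The machine did not halt within the 9-step bound.

Answer: No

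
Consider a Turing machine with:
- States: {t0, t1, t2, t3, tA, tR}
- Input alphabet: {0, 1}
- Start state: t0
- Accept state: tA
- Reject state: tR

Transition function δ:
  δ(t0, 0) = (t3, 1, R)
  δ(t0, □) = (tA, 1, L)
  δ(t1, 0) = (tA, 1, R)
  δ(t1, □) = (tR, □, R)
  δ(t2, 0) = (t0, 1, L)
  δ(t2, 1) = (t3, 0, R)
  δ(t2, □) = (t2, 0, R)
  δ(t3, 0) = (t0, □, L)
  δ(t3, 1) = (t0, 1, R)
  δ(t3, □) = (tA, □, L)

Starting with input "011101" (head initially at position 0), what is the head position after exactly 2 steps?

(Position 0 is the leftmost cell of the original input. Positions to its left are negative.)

Execution trace (head position shown):
Step 0: [t0]011101  (head at position 0)
Step 1: move right → 1[t3]11101  (head at position 1)
Step 2: move right → 11[t0]1101  (head at position 2)

After 2 steps, the head is at position 2.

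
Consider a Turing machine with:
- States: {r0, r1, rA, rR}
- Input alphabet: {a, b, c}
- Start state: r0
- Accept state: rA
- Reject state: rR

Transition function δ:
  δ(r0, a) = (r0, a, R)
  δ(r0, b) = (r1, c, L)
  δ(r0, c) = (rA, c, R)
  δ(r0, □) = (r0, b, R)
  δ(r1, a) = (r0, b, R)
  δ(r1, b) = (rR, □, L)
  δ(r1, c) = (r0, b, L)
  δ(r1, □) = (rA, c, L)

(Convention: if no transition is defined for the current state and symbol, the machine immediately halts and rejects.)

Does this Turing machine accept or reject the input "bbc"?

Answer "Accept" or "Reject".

Execution trace:
Initial: [r0]bbc
Step 1: δ(r0, b) = (r1, c, L) → [r1]□cbc
Step 2: δ(r1, □) = (rA, c, L) → [rA]□ccbc

The machine reaches the accept state rA and halts.

Answer: Accept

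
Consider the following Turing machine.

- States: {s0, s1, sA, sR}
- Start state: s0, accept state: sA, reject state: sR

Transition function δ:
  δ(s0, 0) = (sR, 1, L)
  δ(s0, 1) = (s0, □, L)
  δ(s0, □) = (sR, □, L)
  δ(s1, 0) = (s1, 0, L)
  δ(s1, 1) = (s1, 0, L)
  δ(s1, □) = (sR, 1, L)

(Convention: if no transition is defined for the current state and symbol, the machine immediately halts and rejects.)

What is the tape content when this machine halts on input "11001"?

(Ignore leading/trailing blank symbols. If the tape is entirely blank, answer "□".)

Execution trace:
Initial: [s0]11001
Step 1: δ(s0, 1) = (s0, □, L) → [s0]□□1001
Step 2: δ(s0, □) = (sR, □, L) → [sR]□□□1001

The machine reaches the reject state sR and halts.

Final tape (ignoring leading/trailing blanks): 1001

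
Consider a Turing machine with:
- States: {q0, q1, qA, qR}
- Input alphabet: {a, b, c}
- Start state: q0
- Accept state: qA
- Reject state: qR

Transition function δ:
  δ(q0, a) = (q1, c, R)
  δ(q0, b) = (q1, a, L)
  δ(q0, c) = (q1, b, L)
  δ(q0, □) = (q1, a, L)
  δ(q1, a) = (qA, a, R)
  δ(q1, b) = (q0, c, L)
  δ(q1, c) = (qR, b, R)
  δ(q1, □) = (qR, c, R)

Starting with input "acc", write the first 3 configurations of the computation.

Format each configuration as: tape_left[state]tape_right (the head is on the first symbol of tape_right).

Transitions applied:
Step 1: δ(q0, a) = (q1, c, R)
Step 2: δ(q1, c) = (qR, b, R)

The first 3 configurations are:
[q0]acc ⊢ c[q1]cc ⊢ cb[qR]c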